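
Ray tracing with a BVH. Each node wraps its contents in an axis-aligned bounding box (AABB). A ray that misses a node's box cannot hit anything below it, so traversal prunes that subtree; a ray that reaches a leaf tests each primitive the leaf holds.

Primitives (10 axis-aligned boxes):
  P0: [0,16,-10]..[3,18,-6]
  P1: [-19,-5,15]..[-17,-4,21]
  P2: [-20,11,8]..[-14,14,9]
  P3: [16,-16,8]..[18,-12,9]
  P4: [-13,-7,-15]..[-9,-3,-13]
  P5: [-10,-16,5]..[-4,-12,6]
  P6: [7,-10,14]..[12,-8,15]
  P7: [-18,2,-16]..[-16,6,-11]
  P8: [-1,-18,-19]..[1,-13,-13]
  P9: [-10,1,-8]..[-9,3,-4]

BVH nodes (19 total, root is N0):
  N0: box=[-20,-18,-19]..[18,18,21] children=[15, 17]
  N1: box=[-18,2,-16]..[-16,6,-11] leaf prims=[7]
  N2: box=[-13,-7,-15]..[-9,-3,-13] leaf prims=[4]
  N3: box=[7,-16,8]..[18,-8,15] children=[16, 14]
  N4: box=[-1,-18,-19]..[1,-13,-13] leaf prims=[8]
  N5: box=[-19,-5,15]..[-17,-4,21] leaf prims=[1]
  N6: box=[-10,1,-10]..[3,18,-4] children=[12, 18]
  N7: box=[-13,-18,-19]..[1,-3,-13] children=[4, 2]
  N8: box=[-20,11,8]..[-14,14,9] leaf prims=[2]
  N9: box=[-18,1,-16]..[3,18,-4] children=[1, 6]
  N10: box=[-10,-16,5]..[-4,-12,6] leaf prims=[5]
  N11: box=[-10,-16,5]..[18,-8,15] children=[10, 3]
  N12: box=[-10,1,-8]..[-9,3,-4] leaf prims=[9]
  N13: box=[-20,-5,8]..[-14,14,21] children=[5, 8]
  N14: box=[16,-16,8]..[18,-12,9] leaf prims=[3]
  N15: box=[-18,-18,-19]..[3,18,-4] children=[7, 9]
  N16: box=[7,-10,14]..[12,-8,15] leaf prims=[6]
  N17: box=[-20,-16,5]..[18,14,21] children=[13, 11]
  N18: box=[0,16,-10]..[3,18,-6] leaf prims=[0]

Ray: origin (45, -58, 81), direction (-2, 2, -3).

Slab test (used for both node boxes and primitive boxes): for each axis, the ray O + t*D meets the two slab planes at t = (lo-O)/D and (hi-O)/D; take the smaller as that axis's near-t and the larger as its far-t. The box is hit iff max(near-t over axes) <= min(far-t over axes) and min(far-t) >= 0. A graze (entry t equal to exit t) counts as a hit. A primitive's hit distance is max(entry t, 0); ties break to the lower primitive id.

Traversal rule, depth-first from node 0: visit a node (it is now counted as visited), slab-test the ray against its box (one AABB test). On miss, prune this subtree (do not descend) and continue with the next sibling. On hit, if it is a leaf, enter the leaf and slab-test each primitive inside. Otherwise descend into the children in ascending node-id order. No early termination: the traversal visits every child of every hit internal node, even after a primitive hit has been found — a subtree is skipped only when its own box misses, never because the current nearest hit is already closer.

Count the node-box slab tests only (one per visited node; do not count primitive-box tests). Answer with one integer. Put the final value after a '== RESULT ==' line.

Walk:
N0 x:[27/2,65/2] y:[20,38] z:[20,100/3] -> hit [20,65/2], descend [15, 17]
  N15 x:[21,63/2] y:[20,38] z:[85/3,100/3] -> hit [85/3,63/2], descend [7, 9]
    N7 x:[22,29] y:[20,55/2] z:[94/3,100/3] -> miss, prune
    N9 x:[21,63/2] y:[59/2,38] z:[85/3,97/3] -> hit [59/2,63/2], descend [1, 6]
      N1 x:[61/2,63/2] y:[30,32] z:[92/3,97/3] -> hit [92/3,63/2] leaf, test {P7@t=92/3}
      N6 x:[21,55/2] y:[59/2,38] z:[85/3,91/3] -> miss, prune
  N17 x:[27/2,65/2] y:[21,36] z:[20,76/3] -> hit [21,76/3], descend [11, 13]
    N11 x:[27/2,55/2] y:[21,25] z:[22,76/3] -> hit [22,25], descend [3, 10]
      N3 x:[27/2,19] y:[21,25] z:[22,73/3] -> miss, prune
      N10 x:[49/2,55/2] y:[21,23] z:[25,76/3] -> miss, prune
    N13 x:[59/2,65/2] y:[53/2,36] z:[20,73/3] -> miss, prune

Visited [0, 15, 7, 9, 1, 6, 17, 11, 3, 10, 13]. Tests: 11 box, 1 leaf. Nearest: P7.

== RESULT ==
11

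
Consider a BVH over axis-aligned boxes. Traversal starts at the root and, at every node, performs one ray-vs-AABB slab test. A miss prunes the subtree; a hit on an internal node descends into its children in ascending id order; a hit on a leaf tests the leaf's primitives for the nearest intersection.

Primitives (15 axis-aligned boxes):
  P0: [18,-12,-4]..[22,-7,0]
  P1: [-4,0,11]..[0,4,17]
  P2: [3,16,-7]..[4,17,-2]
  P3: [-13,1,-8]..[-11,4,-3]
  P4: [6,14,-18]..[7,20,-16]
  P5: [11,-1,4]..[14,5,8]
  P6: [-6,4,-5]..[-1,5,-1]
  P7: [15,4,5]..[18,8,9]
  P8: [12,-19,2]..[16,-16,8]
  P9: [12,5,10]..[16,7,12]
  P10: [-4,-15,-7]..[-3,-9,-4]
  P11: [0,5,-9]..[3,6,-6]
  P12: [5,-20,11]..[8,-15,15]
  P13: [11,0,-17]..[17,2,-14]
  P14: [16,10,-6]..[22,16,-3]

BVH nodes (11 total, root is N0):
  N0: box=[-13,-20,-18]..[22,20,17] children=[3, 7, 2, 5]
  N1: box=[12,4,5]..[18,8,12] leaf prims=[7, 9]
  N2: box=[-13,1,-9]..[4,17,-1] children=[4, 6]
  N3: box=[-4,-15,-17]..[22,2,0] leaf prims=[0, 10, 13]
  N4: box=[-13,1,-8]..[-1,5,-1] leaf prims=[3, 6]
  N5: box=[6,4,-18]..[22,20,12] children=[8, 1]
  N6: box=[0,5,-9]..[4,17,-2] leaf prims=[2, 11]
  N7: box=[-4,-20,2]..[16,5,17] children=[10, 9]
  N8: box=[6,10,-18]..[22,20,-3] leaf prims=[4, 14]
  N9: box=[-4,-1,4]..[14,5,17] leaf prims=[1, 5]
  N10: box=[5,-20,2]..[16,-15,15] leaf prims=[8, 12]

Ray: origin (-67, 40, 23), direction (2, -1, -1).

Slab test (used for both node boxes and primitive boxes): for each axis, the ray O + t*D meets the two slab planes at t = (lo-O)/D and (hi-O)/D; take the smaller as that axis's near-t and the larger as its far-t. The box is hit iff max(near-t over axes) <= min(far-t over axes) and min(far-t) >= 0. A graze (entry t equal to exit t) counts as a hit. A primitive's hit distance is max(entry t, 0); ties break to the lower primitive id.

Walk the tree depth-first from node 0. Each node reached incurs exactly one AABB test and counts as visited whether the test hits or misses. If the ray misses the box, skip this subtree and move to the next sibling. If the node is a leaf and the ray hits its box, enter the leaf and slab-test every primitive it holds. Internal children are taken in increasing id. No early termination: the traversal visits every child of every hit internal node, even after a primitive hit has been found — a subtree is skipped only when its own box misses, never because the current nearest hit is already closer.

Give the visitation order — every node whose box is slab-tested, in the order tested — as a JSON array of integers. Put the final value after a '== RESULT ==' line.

Trace the traversal:
N0 x:[27,89/2] y:[20,60] z:[6,41] -> hit [27,41], descend [2, 3, 5, 7]
  N2 x:[27,71/2] y:[23,39] z:[24,32] -> hit [27,32], descend [4, 6]
    N4 x:[27,33] y:[35,39] z:[24,31] -> miss, prune
    N6 x:[67/2,71/2] y:[23,35] z:[25,32] -> miss, prune
  N3 x:[63/2,89/2] y:[38,55] z:[23,40] -> hit [38,40] leaf, test {P0(miss), P10(miss), P13@t=39}
  N5 x:[73/2,89/2] y:[20,36] z:[11,41] -> miss, prune
  N7 x:[63/2,83/2] y:[35,60] z:[6,21] -> miss, prune

7 AABB tests over nodes [0, 2, 4, 6, 3, 5, 7]; 1 leaf entered; closest P13.

== RESULT ==
[0, 2, 4, 6, 3, 5, 7]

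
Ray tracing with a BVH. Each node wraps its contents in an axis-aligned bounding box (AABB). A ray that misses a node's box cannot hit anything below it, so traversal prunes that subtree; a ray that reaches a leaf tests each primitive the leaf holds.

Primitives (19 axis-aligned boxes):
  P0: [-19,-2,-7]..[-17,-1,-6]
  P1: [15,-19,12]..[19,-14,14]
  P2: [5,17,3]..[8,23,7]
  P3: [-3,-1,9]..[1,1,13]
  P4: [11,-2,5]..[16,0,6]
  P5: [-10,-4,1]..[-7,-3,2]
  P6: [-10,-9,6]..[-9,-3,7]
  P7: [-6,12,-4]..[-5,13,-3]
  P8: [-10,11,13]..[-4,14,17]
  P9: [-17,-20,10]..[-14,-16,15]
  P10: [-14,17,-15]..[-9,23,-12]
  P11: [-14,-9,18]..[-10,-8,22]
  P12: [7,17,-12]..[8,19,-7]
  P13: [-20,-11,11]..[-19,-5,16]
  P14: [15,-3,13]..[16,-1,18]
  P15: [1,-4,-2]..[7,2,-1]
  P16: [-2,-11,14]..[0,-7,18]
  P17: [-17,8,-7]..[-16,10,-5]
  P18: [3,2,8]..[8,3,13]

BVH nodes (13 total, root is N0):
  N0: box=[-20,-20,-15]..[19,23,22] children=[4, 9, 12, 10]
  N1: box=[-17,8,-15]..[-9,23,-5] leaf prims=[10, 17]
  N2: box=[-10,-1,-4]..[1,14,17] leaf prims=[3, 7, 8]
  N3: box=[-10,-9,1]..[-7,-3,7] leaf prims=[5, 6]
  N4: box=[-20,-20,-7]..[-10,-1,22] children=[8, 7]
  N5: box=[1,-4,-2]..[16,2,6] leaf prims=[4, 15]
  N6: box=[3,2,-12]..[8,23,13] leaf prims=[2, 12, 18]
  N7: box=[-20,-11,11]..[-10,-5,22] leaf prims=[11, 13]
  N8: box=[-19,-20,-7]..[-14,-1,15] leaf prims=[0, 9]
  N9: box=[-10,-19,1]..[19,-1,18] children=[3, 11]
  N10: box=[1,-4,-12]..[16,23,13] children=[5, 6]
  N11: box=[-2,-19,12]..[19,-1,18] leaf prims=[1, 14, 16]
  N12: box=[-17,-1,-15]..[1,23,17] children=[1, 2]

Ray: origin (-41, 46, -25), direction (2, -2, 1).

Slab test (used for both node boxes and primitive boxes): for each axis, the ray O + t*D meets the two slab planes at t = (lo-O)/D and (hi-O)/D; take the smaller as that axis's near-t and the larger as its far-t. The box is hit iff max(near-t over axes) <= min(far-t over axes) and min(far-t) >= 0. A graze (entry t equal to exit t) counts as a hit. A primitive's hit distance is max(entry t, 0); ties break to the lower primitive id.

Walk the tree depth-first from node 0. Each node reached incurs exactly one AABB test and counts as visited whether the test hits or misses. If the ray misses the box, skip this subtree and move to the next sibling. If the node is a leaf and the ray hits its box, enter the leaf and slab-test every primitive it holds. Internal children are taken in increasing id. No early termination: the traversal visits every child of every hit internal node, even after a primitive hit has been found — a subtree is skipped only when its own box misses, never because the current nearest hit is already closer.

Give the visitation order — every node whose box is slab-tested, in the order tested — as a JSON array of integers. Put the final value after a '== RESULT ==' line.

Walk:
N0 x:[21/2,30] y:[23/2,33] z:[10,47] -> hit [23/2,30], descend [4, 9, 10, 12]
  N4 x:[21/2,31/2] y:[47/2,33] z:[18,47] -> miss, prune
  N9 x:[31/2,30] y:[47/2,65/2] z:[26,43] -> hit [26,30], descend [3, 11]
    N3 x:[31/2,17] y:[49/2,55/2] z:[26,32] -> miss, prune
    N11 x:[39/2,30] y:[47/2,65/2] z:[37,43] -> miss, prune
  N10 x:[21,57/2] y:[23/2,25] z:[13,38] -> hit [21,25], descend [5, 6]
    N5 x:[21,57/2] y:[22,25] z:[23,31] -> hit [23,25] leaf, test {P4(miss), P15@t=23}
    N6 x:[22,49/2] y:[23/2,22] z:[13,38] -> hit [22,22] leaf, test {P2(miss), P12(miss), P18(miss)}
  N12 x:[12,21] y:[23/2,47/2] z:[10,42] -> hit [12,21], descend [1, 2]
    N1 x:[12,16] y:[23/2,19] z:[10,20] -> hit [12,16] leaf, test {P10(miss), P17(miss)}
    N2 x:[31/2,21] y:[16,47/2] z:[21,42] -> hit [21,21] leaf, test {P3(miss), P7(miss), P8(miss)}

Visited [0, 4, 9, 3, 11, 10, 5, 6, 12, 1, 2]. Tests: 11 box, 4 leaf. Nearest: P15.

== RESULT ==
[0, 4, 9, 3, 11, 10, 5, 6, 12, 1, 2]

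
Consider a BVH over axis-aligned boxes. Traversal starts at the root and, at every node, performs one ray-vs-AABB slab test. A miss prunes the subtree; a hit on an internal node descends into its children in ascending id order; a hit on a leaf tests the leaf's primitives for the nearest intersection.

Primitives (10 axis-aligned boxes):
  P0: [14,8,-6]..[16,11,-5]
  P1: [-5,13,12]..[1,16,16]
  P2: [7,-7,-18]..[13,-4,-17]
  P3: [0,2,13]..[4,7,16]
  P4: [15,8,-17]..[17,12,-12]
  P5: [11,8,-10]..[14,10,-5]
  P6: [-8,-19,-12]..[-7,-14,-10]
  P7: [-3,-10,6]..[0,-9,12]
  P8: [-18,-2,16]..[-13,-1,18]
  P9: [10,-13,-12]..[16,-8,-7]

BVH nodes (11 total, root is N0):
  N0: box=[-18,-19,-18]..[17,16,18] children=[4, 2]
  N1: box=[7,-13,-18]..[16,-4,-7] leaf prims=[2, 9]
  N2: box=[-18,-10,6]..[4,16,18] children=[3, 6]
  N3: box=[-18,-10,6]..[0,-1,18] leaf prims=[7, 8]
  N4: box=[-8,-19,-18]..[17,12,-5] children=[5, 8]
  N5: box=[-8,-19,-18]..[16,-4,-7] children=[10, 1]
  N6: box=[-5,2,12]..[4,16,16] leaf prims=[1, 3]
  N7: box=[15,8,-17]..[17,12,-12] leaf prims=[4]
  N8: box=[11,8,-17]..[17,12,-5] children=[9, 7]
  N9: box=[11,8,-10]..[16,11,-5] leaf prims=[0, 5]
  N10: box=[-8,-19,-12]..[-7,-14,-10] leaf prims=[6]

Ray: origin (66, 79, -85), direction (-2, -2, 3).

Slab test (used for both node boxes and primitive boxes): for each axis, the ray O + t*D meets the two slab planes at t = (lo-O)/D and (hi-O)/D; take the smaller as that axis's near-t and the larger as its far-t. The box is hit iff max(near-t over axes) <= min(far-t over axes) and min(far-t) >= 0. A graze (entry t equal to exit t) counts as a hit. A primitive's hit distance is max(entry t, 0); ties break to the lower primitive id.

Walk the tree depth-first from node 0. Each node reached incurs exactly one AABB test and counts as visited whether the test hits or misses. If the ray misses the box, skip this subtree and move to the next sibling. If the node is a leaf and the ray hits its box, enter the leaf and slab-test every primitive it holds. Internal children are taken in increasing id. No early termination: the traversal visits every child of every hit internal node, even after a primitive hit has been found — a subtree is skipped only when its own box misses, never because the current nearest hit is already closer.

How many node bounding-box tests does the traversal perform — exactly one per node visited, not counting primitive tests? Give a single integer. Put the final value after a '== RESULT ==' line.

Trace the traversal:
N0 x:[49/2,42] y:[63/2,49] z:[67/3,103/3] -> hit [63/2,103/3], descend [2, 4]
  N2 x:[31,42] y:[63/2,89/2] z:[91/3,103/3] -> hit [63/2,103/3], descend [3, 6]
    N3 x:[33,42] y:[40,89/2] z:[91/3,103/3] -> miss, prune
    N6 x:[31,71/2] y:[63/2,77/2] z:[97/3,101/3] -> hit [97/3,101/3] leaf, test {P1@t=65/2, P3(miss)}
  N4 x:[49/2,37] y:[67/2,49] z:[67/3,80/3] -> miss, prune

Summary -> nodes [0, 2, 3, 6, 4]; box-tests=5; leaf-entries=1; first=P1

== RESULT ==
5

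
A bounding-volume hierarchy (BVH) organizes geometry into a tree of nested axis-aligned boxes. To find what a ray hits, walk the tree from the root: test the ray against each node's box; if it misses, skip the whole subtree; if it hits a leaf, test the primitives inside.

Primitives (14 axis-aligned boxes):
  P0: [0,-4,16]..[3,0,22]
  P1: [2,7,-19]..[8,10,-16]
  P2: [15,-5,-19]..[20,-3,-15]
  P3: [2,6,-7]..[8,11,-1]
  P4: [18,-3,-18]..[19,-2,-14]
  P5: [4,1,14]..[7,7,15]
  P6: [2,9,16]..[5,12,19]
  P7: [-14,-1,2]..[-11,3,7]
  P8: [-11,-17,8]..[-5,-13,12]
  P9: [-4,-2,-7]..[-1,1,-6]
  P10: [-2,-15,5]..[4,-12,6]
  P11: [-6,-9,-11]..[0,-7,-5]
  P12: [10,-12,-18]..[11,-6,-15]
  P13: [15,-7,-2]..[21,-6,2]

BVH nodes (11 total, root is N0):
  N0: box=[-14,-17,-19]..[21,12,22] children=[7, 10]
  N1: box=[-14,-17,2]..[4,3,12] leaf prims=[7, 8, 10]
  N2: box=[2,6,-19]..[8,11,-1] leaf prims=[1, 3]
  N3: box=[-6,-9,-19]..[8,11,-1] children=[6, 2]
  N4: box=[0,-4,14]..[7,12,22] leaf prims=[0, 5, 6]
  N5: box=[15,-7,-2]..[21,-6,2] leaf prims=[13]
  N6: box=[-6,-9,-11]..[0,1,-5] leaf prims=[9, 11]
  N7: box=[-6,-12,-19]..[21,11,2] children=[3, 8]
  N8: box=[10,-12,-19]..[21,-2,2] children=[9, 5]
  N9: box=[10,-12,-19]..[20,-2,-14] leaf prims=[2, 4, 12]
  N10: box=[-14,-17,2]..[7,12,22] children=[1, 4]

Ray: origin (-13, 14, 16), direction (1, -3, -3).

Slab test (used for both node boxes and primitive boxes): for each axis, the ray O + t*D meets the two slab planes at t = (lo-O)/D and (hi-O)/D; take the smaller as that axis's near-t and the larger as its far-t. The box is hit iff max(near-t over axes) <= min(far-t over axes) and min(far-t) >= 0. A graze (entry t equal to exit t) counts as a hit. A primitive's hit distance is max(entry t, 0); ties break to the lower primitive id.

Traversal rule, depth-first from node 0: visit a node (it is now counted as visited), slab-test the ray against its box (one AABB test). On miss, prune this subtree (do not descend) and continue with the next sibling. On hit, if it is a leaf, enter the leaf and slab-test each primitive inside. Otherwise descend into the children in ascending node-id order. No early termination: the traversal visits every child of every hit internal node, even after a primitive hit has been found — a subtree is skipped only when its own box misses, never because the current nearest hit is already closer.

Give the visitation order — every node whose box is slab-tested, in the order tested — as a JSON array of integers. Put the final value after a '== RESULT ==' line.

Walk:
N0 x:[-1,34] y:[2/3,31/3] z:[-2,35/3] -> hit [2/3,31/3], descend [7, 10]
  N7 x:[7,34] y:[1,26/3] z:[14/3,35/3] -> hit [7,26/3], descend [3, 8]
    N3 x:[7,21] y:[1,23/3] z:[17/3,35/3] -> hit [7,23/3], descend [2, 6]
      N2 x:[15,21] y:[1,8/3] z:[17/3,35/3] -> miss, prune
      N6 x:[7,13] y:[13/3,23/3] z:[7,9] -> hit [7,23/3] leaf, test {P9(miss), P11@t=7}
    N8 x:[23,34] y:[16/3,26/3] z:[14/3,35/3] -> miss, prune
  N10 x:[-1,20] y:[2/3,31/3] z:[-2,14/3] -> hit [2/3,14/3], descend [1, 4]
    N1 x:[-1,17] y:[11/3,31/3] z:[4/3,14/3] -> hit [11/3,14/3] leaf, test {P7(miss), P8(miss), P10(miss)}
    N4 x:[13,20] y:[2/3,6] z:[-2,2/3] -> miss, prune

Visited [0, 7, 3, 2, 6, 8, 10, 1, 4]. Tests: 9 box, 2 leaf. Nearest: P11.

== RESULT ==
[0, 7, 3, 2, 6, 8, 10, 1, 4]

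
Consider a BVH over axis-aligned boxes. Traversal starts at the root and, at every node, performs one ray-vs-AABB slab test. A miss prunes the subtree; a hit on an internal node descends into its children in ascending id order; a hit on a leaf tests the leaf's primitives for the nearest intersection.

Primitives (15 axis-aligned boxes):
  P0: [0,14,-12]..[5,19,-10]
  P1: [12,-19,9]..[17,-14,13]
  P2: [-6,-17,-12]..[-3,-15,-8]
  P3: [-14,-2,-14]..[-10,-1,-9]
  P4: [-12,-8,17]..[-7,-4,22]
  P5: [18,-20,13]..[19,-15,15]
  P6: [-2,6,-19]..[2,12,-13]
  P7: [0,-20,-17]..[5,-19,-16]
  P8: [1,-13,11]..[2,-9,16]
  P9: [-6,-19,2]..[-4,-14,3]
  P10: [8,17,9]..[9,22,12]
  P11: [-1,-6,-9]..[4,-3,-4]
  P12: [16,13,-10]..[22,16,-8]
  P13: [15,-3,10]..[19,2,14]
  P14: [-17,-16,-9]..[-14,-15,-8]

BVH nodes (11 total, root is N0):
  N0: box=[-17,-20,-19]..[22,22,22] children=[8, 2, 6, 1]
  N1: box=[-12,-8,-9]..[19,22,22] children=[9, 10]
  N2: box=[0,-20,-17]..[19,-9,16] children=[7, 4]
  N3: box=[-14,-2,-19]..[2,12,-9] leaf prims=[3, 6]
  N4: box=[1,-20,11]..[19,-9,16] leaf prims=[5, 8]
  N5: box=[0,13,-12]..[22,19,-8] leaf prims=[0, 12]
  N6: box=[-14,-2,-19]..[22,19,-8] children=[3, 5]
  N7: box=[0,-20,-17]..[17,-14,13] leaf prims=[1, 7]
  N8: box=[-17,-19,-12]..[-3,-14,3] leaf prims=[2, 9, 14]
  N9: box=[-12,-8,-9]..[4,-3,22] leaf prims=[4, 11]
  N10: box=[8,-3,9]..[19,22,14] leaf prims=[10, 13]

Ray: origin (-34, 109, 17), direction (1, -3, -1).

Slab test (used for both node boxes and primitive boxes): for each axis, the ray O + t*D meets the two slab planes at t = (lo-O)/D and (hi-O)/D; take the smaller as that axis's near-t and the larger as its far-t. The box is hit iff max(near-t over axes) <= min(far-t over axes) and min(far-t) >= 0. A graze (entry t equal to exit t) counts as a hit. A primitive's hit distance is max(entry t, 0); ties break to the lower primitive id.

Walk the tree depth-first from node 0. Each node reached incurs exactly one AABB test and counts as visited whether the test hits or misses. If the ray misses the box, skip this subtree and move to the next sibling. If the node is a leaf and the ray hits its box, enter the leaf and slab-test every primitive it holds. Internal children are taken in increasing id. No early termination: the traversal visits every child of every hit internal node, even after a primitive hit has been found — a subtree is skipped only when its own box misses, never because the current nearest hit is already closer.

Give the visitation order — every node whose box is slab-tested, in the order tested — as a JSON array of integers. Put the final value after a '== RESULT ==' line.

Walk:
N0 x:[17,56] y:[29,43] z:[-5,36] -> hit [29,36], descend [1, 2, 6, 8]
  N1 x:[22,53] y:[29,39] z:[-5,26] -> miss, prune
  N2 x:[34,53] y:[118/3,43] z:[1,34] -> miss, prune
  N6 x:[20,56] y:[30,37] z:[25,36] -> hit [30,36], descend [3, 5]
    N3 x:[20,36] y:[97/3,37] z:[26,36] -> hit [97/3,36] leaf, test {P3(miss), P6@t=97/3}
    N5 x:[34,56] y:[30,32] z:[25,29] -> miss, prune
  N8 x:[17,31] y:[41,128/3] z:[14,29] -> miss, prune

7 AABB tests over nodes [0, 1, 2, 6, 3, 5, 8]; 1 leaf entered; closest P6.

== RESULT ==
[0, 1, 2, 6, 3, 5, 8]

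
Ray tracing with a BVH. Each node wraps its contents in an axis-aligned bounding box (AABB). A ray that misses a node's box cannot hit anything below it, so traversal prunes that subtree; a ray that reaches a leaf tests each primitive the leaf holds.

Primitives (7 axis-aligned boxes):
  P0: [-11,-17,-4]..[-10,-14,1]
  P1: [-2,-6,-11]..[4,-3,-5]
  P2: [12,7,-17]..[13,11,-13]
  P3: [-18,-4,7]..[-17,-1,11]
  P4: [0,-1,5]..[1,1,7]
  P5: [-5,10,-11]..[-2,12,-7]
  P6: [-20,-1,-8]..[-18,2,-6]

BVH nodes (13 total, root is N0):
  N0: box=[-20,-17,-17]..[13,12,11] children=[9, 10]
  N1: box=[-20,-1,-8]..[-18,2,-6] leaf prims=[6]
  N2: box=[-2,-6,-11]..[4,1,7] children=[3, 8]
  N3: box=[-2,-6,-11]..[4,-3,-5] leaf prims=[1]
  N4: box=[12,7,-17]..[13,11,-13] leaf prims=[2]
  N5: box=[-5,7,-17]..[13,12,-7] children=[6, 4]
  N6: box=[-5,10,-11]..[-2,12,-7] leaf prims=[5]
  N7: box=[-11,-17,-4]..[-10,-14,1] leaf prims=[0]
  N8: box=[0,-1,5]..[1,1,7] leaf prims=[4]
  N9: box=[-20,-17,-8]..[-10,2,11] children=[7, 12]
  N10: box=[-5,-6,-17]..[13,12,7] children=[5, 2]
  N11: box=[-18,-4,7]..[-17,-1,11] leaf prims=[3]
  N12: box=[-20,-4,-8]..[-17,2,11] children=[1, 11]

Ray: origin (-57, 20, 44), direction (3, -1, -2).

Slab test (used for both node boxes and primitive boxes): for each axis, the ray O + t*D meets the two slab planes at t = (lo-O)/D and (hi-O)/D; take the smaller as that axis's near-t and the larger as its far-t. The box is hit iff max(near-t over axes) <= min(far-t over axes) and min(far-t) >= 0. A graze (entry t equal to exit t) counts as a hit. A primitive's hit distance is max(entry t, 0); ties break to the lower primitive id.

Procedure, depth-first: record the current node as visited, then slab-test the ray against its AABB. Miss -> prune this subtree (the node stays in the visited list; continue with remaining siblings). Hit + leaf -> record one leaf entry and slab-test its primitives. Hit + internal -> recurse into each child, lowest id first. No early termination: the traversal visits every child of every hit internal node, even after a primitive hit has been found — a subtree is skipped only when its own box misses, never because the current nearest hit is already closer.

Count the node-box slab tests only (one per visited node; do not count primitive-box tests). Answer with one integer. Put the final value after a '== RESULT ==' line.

Trace the traversal:
N0 x:[37/3,70/3] y:[8,37] z:[33/2,61/2] -> hit [33/2,70/3], descend [9, 10]
  N9 x:[37/3,47/3] y:[18,37] z:[33/2,26] -> miss, prune
  N10 x:[52/3,70/3] y:[8,26] z:[37/2,61/2] -> hit [37/2,70/3], descend [2, 5]
    N2 x:[55/3,61/3] y:[19,26] z:[37/2,55/2] -> hit [19,61/3], descend [3, 8]
      N3 x:[55/3,61/3] y:[23,26] z:[49/2,55/2] -> miss, prune
      N8 x:[19,58/3] y:[19,21] z:[37/2,39/2] -> hit [19,58/3] leaf, test {P4@t=19}
    N5 x:[52/3,70/3] y:[8,13] z:[51/2,61/2] -> miss, prune

order=[0, 9, 10, 2, 3, 8, 5]  |boxes|=7  |leaves|=1  hit=P4

== RESULT ==
7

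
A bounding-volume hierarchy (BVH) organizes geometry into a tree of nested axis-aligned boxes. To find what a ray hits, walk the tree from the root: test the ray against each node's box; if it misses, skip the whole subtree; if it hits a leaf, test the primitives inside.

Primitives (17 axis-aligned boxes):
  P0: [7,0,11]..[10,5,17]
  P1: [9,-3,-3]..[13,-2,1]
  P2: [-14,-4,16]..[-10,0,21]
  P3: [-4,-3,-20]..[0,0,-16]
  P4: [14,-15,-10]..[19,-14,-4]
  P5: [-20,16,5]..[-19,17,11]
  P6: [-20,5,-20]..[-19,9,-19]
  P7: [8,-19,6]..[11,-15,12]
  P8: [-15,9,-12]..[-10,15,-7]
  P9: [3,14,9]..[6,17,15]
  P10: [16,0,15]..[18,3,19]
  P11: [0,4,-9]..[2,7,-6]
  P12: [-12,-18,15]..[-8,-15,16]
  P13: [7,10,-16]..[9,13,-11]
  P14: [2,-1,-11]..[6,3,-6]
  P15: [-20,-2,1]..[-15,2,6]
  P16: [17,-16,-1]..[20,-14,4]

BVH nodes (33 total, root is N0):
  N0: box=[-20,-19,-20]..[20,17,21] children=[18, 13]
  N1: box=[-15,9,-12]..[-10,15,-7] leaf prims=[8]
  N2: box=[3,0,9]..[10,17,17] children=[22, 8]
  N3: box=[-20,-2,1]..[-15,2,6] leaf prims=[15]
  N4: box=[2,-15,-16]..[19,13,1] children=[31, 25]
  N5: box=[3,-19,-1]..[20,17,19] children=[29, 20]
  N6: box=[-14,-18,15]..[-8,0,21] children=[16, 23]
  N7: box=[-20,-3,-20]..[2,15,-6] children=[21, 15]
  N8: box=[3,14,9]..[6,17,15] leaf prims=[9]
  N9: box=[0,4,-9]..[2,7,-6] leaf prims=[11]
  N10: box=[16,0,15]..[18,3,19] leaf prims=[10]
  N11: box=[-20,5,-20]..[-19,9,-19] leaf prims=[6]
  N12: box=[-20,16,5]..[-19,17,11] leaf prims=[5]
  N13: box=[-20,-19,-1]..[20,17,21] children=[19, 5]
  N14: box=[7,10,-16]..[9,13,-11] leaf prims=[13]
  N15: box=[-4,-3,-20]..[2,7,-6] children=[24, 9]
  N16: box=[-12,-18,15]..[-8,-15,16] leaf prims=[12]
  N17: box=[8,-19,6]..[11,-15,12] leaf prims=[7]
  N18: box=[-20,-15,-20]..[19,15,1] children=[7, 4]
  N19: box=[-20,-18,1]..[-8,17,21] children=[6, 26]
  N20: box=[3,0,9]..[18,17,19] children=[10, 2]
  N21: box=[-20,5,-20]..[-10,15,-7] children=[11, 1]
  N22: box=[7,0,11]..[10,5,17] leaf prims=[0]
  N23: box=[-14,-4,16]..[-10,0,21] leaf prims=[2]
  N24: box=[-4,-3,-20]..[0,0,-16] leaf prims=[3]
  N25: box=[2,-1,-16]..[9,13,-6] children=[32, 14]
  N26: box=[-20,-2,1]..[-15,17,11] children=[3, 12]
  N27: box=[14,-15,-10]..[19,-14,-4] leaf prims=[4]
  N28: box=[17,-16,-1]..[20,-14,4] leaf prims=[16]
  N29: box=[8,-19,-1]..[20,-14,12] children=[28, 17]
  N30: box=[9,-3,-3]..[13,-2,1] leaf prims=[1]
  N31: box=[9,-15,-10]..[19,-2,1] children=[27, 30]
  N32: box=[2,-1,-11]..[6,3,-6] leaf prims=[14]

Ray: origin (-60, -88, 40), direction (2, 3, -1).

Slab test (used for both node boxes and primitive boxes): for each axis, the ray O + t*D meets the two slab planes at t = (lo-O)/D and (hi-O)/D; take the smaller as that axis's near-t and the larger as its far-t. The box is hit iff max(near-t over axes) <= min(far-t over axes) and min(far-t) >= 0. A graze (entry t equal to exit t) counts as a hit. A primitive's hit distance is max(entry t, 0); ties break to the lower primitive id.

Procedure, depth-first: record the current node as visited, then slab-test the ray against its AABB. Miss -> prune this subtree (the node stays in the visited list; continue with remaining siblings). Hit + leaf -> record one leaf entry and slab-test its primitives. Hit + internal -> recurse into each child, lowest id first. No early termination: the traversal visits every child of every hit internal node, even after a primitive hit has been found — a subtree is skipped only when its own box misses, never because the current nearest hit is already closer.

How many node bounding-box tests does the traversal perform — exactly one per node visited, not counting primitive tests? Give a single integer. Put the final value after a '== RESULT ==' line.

Trace the traversal:
N0 x:[20,40] y:[23,35] z:[19,60] -> hit [23,35], descend [13, 18]
  N13 x:[20,40] y:[23,35] z:[19,41] -> hit [23,35], descend [5, 19]
    N5 x:[63/2,40] y:[23,35] z:[21,41] -> hit [63/2,35], descend [20, 29]
      N20 x:[63/2,39] y:[88/3,35] z:[21,31] -> miss, prune
      N29 x:[34,40] y:[23,74/3] z:[28,41] -> miss, prune
    N19 x:[20,26] y:[70/3,35] z:[19,39] -> hit [70/3,26], descend [6, 26]
      N6 x:[23,26] y:[70/3,88/3] z:[19,25] -> hit [70/3,25], descend [16, 23]
        N16 x:[24,26] y:[70/3,73/3] z:[24,25] -> hit [24,73/3] leaf, test {P12@t=24}
        N23 x:[23,25] y:[28,88/3] z:[19,24] -> miss, prune
      N26 x:[20,45/2] y:[86/3,35] z:[29,39] -> miss, prune
  N18 x:[20,79/2] y:[73/3,103/3] z:[39,60] -> miss, prune

Summary -> nodes [0, 13, 5, 20, 29, 19, 6, 16, 23, 26, 18]; box-tests=11; leaf-entries=1; first=P12

== RESULT ==
11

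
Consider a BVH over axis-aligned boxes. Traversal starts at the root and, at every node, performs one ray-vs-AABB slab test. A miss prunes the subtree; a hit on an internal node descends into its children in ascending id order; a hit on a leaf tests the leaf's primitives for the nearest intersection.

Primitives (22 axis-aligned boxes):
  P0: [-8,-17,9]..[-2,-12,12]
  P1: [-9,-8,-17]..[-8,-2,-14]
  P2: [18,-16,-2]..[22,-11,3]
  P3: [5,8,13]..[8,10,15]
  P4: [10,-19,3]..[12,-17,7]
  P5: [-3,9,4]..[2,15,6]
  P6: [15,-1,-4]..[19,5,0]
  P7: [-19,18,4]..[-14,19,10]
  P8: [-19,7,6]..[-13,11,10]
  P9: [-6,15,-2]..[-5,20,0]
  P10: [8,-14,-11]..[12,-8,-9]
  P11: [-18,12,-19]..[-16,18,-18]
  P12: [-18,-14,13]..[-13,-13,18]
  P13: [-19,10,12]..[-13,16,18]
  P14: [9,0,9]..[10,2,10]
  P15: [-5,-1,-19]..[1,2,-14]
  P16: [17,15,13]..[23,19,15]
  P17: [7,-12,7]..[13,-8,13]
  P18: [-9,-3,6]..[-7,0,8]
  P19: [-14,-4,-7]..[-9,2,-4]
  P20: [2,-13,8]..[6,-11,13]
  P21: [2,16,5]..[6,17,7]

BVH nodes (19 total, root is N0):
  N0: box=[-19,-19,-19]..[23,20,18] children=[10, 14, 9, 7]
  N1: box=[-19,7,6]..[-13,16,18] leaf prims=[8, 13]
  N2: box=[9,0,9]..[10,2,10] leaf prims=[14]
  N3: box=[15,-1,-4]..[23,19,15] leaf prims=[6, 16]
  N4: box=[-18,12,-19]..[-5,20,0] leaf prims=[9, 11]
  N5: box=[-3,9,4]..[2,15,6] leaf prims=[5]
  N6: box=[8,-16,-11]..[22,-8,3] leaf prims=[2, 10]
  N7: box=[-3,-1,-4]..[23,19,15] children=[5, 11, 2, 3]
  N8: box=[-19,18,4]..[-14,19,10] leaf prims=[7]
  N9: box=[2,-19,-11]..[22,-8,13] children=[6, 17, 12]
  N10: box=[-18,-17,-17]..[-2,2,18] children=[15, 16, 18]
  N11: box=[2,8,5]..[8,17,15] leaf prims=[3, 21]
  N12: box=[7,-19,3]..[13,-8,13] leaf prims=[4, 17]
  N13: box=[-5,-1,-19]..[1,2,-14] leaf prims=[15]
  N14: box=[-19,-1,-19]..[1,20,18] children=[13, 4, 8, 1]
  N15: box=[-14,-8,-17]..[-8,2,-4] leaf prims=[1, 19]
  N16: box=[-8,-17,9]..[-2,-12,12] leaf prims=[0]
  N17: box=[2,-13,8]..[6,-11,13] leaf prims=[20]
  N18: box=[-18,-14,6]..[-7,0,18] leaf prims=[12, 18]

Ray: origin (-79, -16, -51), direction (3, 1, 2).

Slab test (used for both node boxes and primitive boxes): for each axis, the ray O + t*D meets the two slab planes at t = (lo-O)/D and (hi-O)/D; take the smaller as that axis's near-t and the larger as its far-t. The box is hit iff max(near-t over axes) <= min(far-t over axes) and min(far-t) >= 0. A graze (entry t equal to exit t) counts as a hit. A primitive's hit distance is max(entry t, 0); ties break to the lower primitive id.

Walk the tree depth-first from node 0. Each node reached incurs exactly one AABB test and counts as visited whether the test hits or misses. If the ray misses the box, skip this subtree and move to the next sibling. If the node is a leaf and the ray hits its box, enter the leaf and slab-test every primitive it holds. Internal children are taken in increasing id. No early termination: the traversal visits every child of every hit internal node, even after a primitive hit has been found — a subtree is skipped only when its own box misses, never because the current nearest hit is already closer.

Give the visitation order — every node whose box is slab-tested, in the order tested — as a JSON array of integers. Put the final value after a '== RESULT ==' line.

Trace the traversal:
N0 x:[20,34] y:[-3,36] z:[16,69/2] -> hit [20,34], descend [7, 9, 10, 14]
  N7 x:[76/3,34] y:[15,35] z:[47/2,33] -> hit [76/3,33], descend [2, 3, 5, 11]
    N2 x:[88/3,89/3] y:[16,18] z:[30,61/2] -> miss, prune
    N3 x:[94/3,34] y:[15,35] z:[47/2,33] -> hit [94/3,33] leaf, test {P6(miss), P16@t=32}
    N5 x:[76/3,27] y:[25,31] z:[55/2,57/2] -> miss, prune
    N11 x:[27,29] y:[24,33] z:[28,33] -> hit [28,29] leaf, test {P3(miss), P21(miss)}
  N9 x:[27,101/3] y:[-3,8] z:[20,32] -> miss, prune
  N10 x:[61/3,77/3] y:[-1,18] z:[17,69/2] -> miss, prune
  N14 x:[20,80/3] y:[15,36] z:[16,69/2] -> hit [20,80/3], descend [1, 4, 8, 13]
    N1 x:[20,22] y:[23,32] z:[57/2,69/2] -> miss, prune
    N4 x:[61/3,74/3] y:[28,36] z:[16,51/2] -> miss, prune
    N8 x:[20,65/3] y:[34,35] z:[55/2,61/2] -> miss, prune
    N13 x:[74/3,80/3] y:[15,18] z:[16,37/2] -> miss, prune

Summary -> nodes [0, 7, 2, 3, 5, 11, 9, 10, 14, 1, 4, 8, 13]; box-tests=13; leaf-entries=2; first=P16

== RESULT ==
[0, 7, 2, 3, 5, 11, 9, 10, 14, 1, 4, 8, 13]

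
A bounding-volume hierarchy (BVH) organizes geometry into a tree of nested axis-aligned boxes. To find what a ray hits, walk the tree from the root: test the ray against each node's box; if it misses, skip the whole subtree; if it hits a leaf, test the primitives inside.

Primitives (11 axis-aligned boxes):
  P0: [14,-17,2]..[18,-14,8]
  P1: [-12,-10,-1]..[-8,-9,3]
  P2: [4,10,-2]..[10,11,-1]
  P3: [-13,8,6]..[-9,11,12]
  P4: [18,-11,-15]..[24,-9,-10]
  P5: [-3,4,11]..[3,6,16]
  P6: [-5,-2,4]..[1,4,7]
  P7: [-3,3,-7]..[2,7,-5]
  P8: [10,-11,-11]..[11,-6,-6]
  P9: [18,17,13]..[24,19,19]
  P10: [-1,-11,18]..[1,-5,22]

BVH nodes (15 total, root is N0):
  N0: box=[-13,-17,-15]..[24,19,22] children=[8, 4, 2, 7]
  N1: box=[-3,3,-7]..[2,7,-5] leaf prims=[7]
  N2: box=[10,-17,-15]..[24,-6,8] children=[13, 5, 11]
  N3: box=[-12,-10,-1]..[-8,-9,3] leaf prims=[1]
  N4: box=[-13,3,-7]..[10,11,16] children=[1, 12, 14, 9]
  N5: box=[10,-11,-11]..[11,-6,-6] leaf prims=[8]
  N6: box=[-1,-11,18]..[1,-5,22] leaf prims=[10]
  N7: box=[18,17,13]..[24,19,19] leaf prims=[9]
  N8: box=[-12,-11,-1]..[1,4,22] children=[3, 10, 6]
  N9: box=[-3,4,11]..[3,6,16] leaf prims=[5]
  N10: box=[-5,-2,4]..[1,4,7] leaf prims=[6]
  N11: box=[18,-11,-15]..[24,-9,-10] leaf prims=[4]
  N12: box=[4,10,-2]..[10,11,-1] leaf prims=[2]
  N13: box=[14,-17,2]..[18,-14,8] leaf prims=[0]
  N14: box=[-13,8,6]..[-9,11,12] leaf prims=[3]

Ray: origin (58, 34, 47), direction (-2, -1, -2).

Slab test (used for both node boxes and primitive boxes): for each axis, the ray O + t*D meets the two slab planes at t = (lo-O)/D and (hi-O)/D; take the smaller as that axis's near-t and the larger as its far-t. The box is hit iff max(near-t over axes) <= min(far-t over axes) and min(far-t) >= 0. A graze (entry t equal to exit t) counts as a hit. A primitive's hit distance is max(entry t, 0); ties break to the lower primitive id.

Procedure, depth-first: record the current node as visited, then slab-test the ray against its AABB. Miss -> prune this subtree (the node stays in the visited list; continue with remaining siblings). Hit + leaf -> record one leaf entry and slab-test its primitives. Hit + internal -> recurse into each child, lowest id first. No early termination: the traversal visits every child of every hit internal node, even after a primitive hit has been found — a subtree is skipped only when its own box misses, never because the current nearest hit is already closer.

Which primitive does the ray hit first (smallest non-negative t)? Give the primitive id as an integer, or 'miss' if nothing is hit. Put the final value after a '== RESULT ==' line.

Trace the traversal:
N0 x:[17,71/2] y:[15,51] z:[25/2,31] -> hit [17,31], descend [2, 4, 7, 8]
  N2 x:[17,24] y:[40,51] z:[39/2,31] -> miss, prune
  N4 x:[24,71/2] y:[23,31] z:[31/2,27] -> hit [24,27], descend [1, 9, 12, 14]
    N1 x:[28,61/2] y:[27,31] z:[26,27] -> miss, prune
    N9 x:[55/2,61/2] y:[28,30] z:[31/2,18] -> miss, prune
    N12 x:[24,27] y:[23,24] z:[24,49/2] -> hit [24,24] leaf, test {P2@t=24}
    N14 x:[67/2,71/2] y:[23,26] z:[35/2,41/2] -> miss, prune
  N7 x:[17,20] y:[15,17] z:[14,17] -> hit [17,17] leaf, test {P9@t=17}
  N8 x:[57/2,35] y:[30,45] z:[25/2,24] -> miss, prune

Visited [0, 2, 4, 1, 9, 12, 14, 7, 8]. Tests: 9 box, 2 leaf. Nearest: P9.

== RESULT ==
9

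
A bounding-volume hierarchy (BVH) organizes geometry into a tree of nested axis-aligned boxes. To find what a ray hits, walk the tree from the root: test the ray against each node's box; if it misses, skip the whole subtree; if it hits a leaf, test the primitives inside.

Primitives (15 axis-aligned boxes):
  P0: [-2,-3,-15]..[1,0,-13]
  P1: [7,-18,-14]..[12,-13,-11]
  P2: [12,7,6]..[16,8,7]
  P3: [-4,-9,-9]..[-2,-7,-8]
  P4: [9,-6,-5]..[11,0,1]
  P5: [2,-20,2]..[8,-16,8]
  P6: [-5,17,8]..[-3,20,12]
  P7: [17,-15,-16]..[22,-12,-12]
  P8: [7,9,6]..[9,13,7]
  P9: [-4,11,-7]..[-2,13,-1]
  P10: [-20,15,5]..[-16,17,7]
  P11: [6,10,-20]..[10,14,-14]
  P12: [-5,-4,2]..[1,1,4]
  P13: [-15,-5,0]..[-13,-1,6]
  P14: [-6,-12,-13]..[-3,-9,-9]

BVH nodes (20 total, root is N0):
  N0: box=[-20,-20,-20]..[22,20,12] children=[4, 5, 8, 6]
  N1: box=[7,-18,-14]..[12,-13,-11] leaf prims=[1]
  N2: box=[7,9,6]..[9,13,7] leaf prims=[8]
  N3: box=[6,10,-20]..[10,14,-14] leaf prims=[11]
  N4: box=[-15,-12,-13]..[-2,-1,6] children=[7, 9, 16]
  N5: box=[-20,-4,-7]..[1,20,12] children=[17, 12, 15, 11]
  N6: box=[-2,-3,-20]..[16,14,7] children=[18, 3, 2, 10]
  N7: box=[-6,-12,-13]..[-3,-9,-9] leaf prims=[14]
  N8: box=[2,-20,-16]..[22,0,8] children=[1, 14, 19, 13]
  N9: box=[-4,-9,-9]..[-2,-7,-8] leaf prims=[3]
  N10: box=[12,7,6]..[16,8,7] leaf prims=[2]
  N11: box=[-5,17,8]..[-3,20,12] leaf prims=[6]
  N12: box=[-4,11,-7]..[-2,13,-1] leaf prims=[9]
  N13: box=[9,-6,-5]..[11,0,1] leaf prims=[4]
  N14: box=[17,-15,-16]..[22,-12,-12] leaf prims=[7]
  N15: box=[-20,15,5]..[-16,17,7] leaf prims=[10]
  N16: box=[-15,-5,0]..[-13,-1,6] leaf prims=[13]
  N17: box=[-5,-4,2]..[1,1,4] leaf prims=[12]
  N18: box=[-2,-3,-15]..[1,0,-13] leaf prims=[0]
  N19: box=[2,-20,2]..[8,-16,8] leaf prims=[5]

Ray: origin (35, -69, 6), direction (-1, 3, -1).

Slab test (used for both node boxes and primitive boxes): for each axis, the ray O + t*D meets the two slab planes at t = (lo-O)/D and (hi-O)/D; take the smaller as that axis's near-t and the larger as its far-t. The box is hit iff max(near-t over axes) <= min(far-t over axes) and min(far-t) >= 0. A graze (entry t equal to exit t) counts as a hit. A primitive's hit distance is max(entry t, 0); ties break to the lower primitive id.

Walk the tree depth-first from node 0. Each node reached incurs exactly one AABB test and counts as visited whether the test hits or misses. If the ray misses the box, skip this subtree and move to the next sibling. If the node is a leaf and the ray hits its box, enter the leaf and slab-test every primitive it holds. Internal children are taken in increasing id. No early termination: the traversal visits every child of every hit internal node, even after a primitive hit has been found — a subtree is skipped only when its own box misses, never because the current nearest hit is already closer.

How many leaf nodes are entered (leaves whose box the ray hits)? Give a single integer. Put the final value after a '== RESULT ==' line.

Trace the traversal:
N0 x:[13,55] y:[49/3,89/3] z:[-6,26] -> hit [49/3,26], descend [4, 5, 6, 8]
  N4 x:[37,50] y:[19,68/3] z:[0,19] -> miss, prune
  N5 x:[34,55] y:[65/3,89/3] z:[-6,13] -> miss, prune
  N6 x:[19,37] y:[22,83/3] z:[-1,26] -> hit [22,26], descend [2, 3, 10, 18]
    N2 x:[26,28] y:[26,82/3] z:[-1,0] -> miss, prune
    N3 x:[25,29] y:[79/3,83/3] z:[20,26] -> miss, prune
    N10 x:[19,23] y:[76/3,77/3] z:[-1,0] -> miss, prune
    N18 x:[34,37] y:[22,23] z:[19,21] -> miss, prune
  N8 x:[13,33] y:[49/3,23] z:[-2,22] -> hit [49/3,22], descend [1, 13, 14, 19]
    N1 x:[23,28] y:[17,56/3] z:[17,20] -> miss, prune
    N13 x:[24,26] y:[21,23] z:[5,11] -> miss, prune
    N14 x:[13,18] y:[18,19] z:[18,22] -> hit [18,18] leaf, test {P7@t=18}
    N19 x:[27,33] y:[49/3,53/3] z:[-2,4] -> miss, prune

Visited [0, 4, 5, 6, 2, 3, 10, 18, 8, 1, 13, 14, 19]. Tests: 13 box, 1 leaf. Nearest: P7.

== RESULT ==
1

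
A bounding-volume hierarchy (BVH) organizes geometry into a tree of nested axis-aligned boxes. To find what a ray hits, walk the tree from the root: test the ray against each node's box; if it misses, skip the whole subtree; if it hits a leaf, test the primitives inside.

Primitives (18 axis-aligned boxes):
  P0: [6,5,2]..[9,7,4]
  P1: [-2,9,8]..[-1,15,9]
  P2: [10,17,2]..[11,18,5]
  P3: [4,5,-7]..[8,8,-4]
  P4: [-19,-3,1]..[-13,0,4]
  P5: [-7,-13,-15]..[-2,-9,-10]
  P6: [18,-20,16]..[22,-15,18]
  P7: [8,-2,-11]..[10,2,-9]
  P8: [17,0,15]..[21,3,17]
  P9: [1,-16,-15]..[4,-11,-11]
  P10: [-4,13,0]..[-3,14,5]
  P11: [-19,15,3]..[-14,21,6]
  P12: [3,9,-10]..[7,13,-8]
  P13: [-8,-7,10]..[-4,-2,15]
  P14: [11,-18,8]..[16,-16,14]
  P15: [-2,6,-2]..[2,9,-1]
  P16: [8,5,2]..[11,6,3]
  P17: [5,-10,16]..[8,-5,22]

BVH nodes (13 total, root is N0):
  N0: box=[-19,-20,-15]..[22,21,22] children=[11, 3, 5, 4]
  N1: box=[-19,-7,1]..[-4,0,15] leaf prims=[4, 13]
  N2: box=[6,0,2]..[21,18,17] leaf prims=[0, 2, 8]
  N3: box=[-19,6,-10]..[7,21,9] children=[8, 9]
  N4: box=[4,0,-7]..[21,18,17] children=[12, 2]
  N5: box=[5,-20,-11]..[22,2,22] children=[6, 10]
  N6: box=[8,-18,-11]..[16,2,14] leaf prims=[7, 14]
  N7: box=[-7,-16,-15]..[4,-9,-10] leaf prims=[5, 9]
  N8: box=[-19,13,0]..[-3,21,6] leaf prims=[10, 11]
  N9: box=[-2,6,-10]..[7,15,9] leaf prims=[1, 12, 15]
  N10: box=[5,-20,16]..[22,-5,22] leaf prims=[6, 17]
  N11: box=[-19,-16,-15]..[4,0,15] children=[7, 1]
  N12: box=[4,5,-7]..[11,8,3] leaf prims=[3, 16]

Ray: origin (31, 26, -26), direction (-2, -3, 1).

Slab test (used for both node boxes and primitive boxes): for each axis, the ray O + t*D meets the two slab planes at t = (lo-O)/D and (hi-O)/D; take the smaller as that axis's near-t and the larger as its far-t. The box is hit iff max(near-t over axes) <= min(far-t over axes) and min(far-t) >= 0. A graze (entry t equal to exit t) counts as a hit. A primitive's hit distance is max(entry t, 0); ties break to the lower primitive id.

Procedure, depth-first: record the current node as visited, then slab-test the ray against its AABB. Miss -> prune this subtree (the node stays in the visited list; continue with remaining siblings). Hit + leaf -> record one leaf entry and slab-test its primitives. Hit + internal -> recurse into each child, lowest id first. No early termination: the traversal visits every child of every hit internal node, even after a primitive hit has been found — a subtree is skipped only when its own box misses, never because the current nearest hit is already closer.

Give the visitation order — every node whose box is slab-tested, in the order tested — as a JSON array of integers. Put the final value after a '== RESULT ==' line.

Trace the traversal:
N0 x:[9/2,25] y:[5/3,46/3] z:[11,48] -> hit [11,46/3], descend [3, 4, 5, 11]
  N3 x:[12,25] y:[5/3,20/3] z:[16,35] -> miss, prune
  N4 x:[5,27/2] y:[8/3,26/3] z:[19,43] -> miss, prune
  N5 x:[9/2,13] y:[8,46/3] z:[15,48] -> miss, prune
  N11 x:[27/2,25] y:[26/3,14] z:[11,41] -> hit [27/2,14], descend [1, 7]
    N1 x:[35/2,25] y:[26/3,11] z:[27,41] -> miss, prune
    N7 x:[27/2,19] y:[35/3,14] z:[11,16] -> hit [27/2,14] leaf, test {P5(miss), P9@t=27/2}

Visited [0, 3, 4, 5, 11, 1, 7]. Tests: 7 box, 1 leaf. Nearest: P9.

== RESULT ==
[0, 3, 4, 5, 11, 1, 7]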